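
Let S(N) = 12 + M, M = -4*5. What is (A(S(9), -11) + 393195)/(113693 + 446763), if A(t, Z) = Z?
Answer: 49148/70057 ≈ 0.70154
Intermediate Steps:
M = -20
S(N) = -8 (S(N) = 12 - 20 = -8)
(A(S(9), -11) + 393195)/(113693 + 446763) = (-11 + 393195)/(113693 + 446763) = 393184/560456 = 393184*(1/560456) = 49148/70057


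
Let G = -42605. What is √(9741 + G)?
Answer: 4*I*√2054 ≈ 181.28*I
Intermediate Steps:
√(9741 + G) = √(9741 - 42605) = √(-32864) = 4*I*√2054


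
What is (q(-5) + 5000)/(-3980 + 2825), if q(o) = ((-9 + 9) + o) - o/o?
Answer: -454/105 ≈ -4.3238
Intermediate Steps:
q(o) = -1 + o (q(o) = (0 + o) - 1*1 = o - 1 = -1 + o)
(q(-5) + 5000)/(-3980 + 2825) = ((-1 - 5) + 5000)/(-3980 + 2825) = (-6 + 5000)/(-1155) = 4994*(-1/1155) = -454/105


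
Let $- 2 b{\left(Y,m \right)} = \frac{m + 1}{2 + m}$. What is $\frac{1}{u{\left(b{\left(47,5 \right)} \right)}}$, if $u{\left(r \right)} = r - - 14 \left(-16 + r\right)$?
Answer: $- \frac{7}{1613} \approx -0.0043397$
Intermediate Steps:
$b{\left(Y,m \right)} = - \frac{1 + m}{2 \left(2 + m\right)}$ ($b{\left(Y,m \right)} = - \frac{\left(m + 1\right) \frac{1}{2 + m}}{2} = - \frac{\left(1 + m\right) \frac{1}{2 + m}}{2} = - \frac{\frac{1}{2 + m} \left(1 + m\right)}{2} = - \frac{1 + m}{2 \left(2 + m\right)}$)
$u{\left(r \right)} = -224 + 15 r$ ($u{\left(r \right)} = r - \left(224 - 14 r\right) = r + \left(-224 + 14 r\right) = -224 + 15 r$)
$\frac{1}{u{\left(b{\left(47,5 \right)} \right)}} = \frac{1}{-224 + 15 \frac{-1 - 5}{2 \left(2 + 5\right)}} = \frac{1}{-224 + 15 \frac{-1 - 5}{2 \cdot 7}} = \frac{1}{-224 + 15 \cdot \frac{1}{2} \cdot \frac{1}{7} \left(-6\right)} = \frac{1}{-224 + 15 \left(- \frac{3}{7}\right)} = \frac{1}{-224 - \frac{45}{7}} = \frac{1}{- \frac{1613}{7}} = - \frac{7}{1613}$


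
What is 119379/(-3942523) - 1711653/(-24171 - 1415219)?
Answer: 505876798593/436525244690 ≈ 1.1589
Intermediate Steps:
119379/(-3942523) - 1711653/(-24171 - 1415219) = 119379*(-1/3942523) - 1711653/(-1439390) = -9183/303271 - 1711653*(-1/1439390) = -9183/303271 + 1711653/1439390 = 505876798593/436525244690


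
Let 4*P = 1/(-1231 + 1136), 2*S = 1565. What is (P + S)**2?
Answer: 88416427801/144400 ≈ 6.1230e+5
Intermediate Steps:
S = 1565/2 (S = (1/2)*1565 = 1565/2 ≈ 782.50)
P = -1/380 (P = 1/(4*(-1231 + 1136)) = (1/4)/(-95) = (1/4)*(-1/95) = -1/380 ≈ -0.0026316)
(P + S)**2 = (-1/380 + 1565/2)**2 = (297349/380)**2 = 88416427801/144400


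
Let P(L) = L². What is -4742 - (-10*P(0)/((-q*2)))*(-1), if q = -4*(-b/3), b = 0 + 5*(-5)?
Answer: -4742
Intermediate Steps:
b = -25 (b = 0 - 25 = -25)
q = -100/3 (q = -4/((-3/(-25))) = -4/((-3*(-1/25))) = -4/3/25 = -4*25/3 = -100/3 ≈ -33.333)
-4742 - (-10*P(0)/((-q*2)))*(-1) = -4742 - (-10*0²/((-(-100)*2/3)))*(-1) = -4742 - (-0/((-1*(-200/3))))*(-1) = -4742 - (-0/200/3)*(-1) = -4742 - (-0*3/200)*(-1) = -4742 - (-10*0)*(-1) = -4742 - 0*(-1) = -4742 - 1*0 = -4742 + 0 = -4742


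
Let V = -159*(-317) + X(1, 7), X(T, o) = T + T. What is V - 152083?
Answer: -101678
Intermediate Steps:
X(T, o) = 2*T
V = 50405 (V = -159*(-317) + 2*1 = 50403 + 2 = 50405)
V - 152083 = 50405 - 152083 = -101678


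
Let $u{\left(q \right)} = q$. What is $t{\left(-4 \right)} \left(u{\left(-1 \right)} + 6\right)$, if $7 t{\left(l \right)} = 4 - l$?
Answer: $\frac{40}{7} \approx 5.7143$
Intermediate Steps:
$t{\left(l \right)} = \frac{4}{7} - \frac{l}{7}$ ($t{\left(l \right)} = \frac{4 - l}{7} = \frac{4}{7} - \frac{l}{7}$)
$t{\left(-4 \right)} \left(u{\left(-1 \right)} + 6\right) = \left(\frac{4}{7} - - \frac{4}{7}\right) \left(-1 + 6\right) = \left(\frac{4}{7} + \frac{4}{7}\right) 5 = \frac{8}{7} \cdot 5 = \frac{40}{7}$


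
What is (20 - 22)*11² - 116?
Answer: -358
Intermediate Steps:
(20 - 22)*11² - 116 = -2*121 - 116 = -242 - 116 = -358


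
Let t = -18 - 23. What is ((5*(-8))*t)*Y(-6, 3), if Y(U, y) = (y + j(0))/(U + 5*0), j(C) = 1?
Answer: -3280/3 ≈ -1093.3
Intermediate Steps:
t = -41
Y(U, y) = (1 + y)/U (Y(U, y) = (y + 1)/(U + 5*0) = (1 + y)/(U + 0) = (1 + y)/U)
((5*(-8))*t)*Y(-6, 3) = ((5*(-8))*(-41))*((1 + 3)/(-6)) = (-40*(-41))*(-⅙*4) = 1640*(-⅔) = -3280/3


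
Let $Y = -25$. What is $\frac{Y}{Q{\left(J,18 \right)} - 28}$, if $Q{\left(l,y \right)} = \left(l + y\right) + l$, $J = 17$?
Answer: $- \frac{25}{24} \approx -1.0417$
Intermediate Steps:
$Q{\left(l,y \right)} = y + 2 l$
$\frac{Y}{Q{\left(J,18 \right)} - 28} = - \frac{25}{\left(18 + 2 \cdot 17\right) - 28} = - \frac{25}{\left(18 + 34\right) - 28} = - \frac{25}{52 - 28} = - \frac{25}{24}$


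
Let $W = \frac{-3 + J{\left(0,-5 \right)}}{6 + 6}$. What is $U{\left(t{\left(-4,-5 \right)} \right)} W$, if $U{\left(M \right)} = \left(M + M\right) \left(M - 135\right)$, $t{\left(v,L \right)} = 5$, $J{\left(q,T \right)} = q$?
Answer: $325$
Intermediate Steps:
$U{\left(M \right)} = 2 M \left(-135 + M\right)$
$W = - \frac{1}{4}$ ($W = \frac{-3 + 0}{6 + 6} = - \frac{3}{12} = \left(-3\right) \frac{1}{12} = - \frac{1}{4} \approx -0.25$)
$U{\left(t{\left(-4,-5 \right)} \right)} W = 2 \cdot 5 \left(-135 + 5\right) \left(- \frac{1}{4}\right) = 2 \cdot 5 \left(-130\right) \left(- \frac{1}{4}\right) = \left(-1300\right) \left(- \frac{1}{4}\right) = 325$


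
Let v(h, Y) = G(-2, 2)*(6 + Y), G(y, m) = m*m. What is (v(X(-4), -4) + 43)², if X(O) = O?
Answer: 2601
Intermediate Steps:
G(y, m) = m²
v(h, Y) = 24 + 4*Y (v(h, Y) = 2²*(6 + Y) = 4*(6 + Y) = 24 + 4*Y)
(v(X(-4), -4) + 43)² = ((24 + 4*(-4)) + 43)² = ((24 - 16) + 43)² = (8 + 43)² = 51² = 2601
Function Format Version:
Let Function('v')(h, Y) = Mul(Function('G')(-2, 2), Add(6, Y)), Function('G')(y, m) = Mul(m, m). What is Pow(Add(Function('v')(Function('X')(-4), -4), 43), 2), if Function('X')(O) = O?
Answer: 2601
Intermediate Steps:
Function('G')(y, m) = Pow(m, 2)
Function('v')(h, Y) = Add(24, Mul(4, Y)) (Function('v')(h, Y) = Mul(Pow(2, 2), Add(6, Y)) = Mul(4, Add(6, Y)) = Add(24, Mul(4, Y)))
Pow(Add(Function('v')(Function('X')(-4), -4), 43), 2) = Pow(Add(Add(24, Mul(4, -4)), 43), 2) = Pow(Add(Add(24, -16), 43), 2) = Pow(Add(8, 43), 2) = Pow(51, 2) = 2601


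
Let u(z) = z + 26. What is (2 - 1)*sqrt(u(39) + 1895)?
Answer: 14*sqrt(10) ≈ 44.272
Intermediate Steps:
u(z) = 26 + z
(2 - 1)*sqrt(u(39) + 1895) = (2 - 1)*sqrt((26 + 39) + 1895) = 1*sqrt(65 + 1895) = 1*sqrt(1960) = 1*(14*sqrt(10)) = 14*sqrt(10)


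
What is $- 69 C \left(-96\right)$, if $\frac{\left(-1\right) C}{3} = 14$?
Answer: $-278208$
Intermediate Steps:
$C = -42$ ($C = \left(-3\right) 14 = -42$)
$- 69 C \left(-96\right) = \left(-69\right) \left(-42\right) \left(-96\right) = 2898 \left(-96\right) = -278208$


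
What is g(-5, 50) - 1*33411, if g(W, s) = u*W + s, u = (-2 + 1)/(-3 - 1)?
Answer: -133449/4 ≈ -33362.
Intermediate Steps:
u = ¼ (u = -1/(-4) = -1*(-¼) = ¼ ≈ 0.25000)
g(W, s) = s + W/4 (g(W, s) = W/4 + s = s + W/4)
g(-5, 50) - 1*33411 = (50 + (¼)*(-5)) - 1*33411 = (50 - 5/4) - 33411 = 195/4 - 33411 = -133449/4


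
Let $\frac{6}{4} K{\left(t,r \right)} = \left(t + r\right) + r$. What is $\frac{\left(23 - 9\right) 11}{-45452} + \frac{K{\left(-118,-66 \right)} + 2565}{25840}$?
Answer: $\frac{1432223}{16015632} \approx 0.089427$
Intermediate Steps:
$K{\left(t,r \right)} = \frac{2 t}{3} + \frac{4 r}{3}$ ($K{\left(t,r \right)} = \frac{2 \left(\left(t + r\right) + r\right)}{3} = \frac{2 \left(\left(r + t\right) + r\right)}{3} = \frac{2 \left(t + 2 r\right)}{3} = \frac{2 t}{3} + \frac{4 r}{3}$)
$\frac{\left(23 - 9\right) 11}{-45452} + \frac{K{\left(-118,-66 \right)} + 2565}{25840} = \frac{\left(23 - 9\right) 11}{-45452} + \frac{\left(\frac{2}{3} \left(-118\right) + \frac{4}{3} \left(-66\right)\right) + 2565}{25840} = 14 \cdot 11 \left(- \frac{1}{45452}\right) + \left(\left(- \frac{236}{3} - 88\right) + 2565\right) \frac{1}{25840} = 154 \left(- \frac{1}{45452}\right) + \left(- \frac{500}{3} + 2565\right) \frac{1}{25840} = - \frac{7}{2066} + \frac{7195}{3} \cdot \frac{1}{25840} = - \frac{7}{2066} + \frac{1439}{15504} = \frac{1432223}{16015632}$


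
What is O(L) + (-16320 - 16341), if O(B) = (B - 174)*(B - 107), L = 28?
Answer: -21127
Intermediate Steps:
O(B) = (-174 + B)*(-107 + B)
O(L) + (-16320 - 16341) = (18618 + 28**2 - 281*28) + (-16320 - 16341) = (18618 + 784 - 7868) - 32661 = 11534 - 32661 = -21127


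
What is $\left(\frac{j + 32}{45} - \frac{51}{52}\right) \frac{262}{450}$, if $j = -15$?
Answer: $- \frac{184841}{526500} \approx -0.35108$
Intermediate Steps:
$\left(\frac{j + 32}{45} - \frac{51}{52}\right) \frac{262}{450} = \left(\frac{-15 + 32}{45} - \frac{51}{52}\right) \frac{262}{450} = \left(17 \cdot \frac{1}{45} - \frac{51}{52}\right) 262 \cdot \frac{1}{450} = \left(\frac{17}{45} - \frac{51}{52}\right) \frac{131}{225} = \left(- \frac{1411}{2340}\right) \frac{131}{225} = - \frac{184841}{526500}$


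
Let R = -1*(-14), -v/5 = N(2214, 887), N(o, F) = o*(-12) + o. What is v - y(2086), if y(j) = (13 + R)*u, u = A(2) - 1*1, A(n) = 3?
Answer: 121716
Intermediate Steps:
N(o, F) = -11*o (N(o, F) = -12*o + o = -11*o)
v = 121770 (v = -(-55)*2214 = -5*(-24354) = 121770)
R = 14
u = 2 (u = 3 - 1*1 = 3 - 1 = 2)
y(j) = 54 (y(j) = (13 + 14)*2 = 27*2 = 54)
v - y(2086) = 121770 - 1*54 = 121770 - 54 = 121716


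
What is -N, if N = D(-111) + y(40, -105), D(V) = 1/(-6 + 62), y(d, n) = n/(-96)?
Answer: -249/224 ≈ -1.1116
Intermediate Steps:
y(d, n) = -n/96 (y(d, n) = n*(-1/96) = -n/96)
D(V) = 1/56
N = 249/224 (N = 1/56 - 1/96*(-105) = 1/56 + 35/32 = 249/224 ≈ 1.1116)
-N = -1*249/224 = -249/224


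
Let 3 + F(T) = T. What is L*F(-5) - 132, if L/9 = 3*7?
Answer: -1644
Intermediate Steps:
F(T) = -3 + T
L = 189 (L = 9*(3*7) = 9*21 = 189)
L*F(-5) - 132 = 189*(-3 - 5) - 132 = 189*(-8) - 132 = -1512 - 132 = -1644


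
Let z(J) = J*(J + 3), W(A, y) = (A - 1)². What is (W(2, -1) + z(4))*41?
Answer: 1189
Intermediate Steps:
W(A, y) = (-1 + A)²
z(J) = J*(3 + J)
(W(2, -1) + z(4))*41 = ((-1 + 2)² + 4*(3 + 4))*41 = (1² + 4*7)*41 = (1 + 28)*41 = 29*41 = 1189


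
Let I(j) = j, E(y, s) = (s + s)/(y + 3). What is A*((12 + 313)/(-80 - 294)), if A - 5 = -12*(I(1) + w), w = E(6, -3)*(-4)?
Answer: 12675/374 ≈ 33.890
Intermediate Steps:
E(y, s) = 2*s/(3 + y) (E(y, s) = (2*s)/(3 + y) = 2*s/(3 + y))
w = 8/3 (w = (2*(-3)/(3 + 6))*(-4) = (2*(-3)/9)*(-4) = (2*(-3)*(⅑))*(-4) = -⅔*(-4) = 8/3 ≈ 2.6667)
A = -39 (A = 5 - 12*(1 + 8/3) = 5 - 12*11/3 = 5 - 44 = -39)
A*((12 + 313)/(-80 - 294)) = -39*(12 + 313)/(-80 - 294) = -12675/(-374) = -12675*(-1)/374 = -39*(-325/374) = 12675/374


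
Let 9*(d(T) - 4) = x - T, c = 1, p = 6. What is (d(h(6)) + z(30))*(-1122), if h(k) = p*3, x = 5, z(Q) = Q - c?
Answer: -106216/3 ≈ -35405.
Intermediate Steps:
z(Q) = -1 + Q (z(Q) = Q - 1*1 = Q - 1 = -1 + Q)
h(k) = 18 (h(k) = 6*3 = 18)
d(T) = 41/9 - T/9 (d(T) = 4 + (5 - T)/9 = 4 + (5/9 - T/9) = 41/9 - T/9)
(d(h(6)) + z(30))*(-1122) = ((41/9 - 1/9*18) + (-1 + 30))*(-1122) = ((41/9 - 2) + 29)*(-1122) = (23/9 + 29)*(-1122) = (284/9)*(-1122) = -106216/3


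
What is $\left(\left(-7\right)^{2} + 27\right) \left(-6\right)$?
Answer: $-456$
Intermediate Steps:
$\left(\left(-7\right)^{2} + 27\right) \left(-6\right) = \left(49 + 27\right) \left(-6\right) = 76 \left(-6\right) = -456$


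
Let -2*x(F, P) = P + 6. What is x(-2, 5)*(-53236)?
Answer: 292798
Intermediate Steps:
x(F, P) = -3 - P/2 (x(F, P) = -(P + 6)/2 = -(6 + P)/2 = -3 - P/2)
x(-2, 5)*(-53236) = (-3 - ½*5)*(-53236) = (-3 - 5/2)*(-53236) = -11/2*(-53236) = 292798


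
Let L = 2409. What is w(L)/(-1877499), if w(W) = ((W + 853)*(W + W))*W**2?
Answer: -3378007334548/69537 ≈ -4.8579e+7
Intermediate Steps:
w(W) = 2*W**3*(853 + W) (w(W) = ((853 + W)*(2*W))*W**2 = (2*W*(853 + W))*W**2 = 2*W**3*(853 + W))
w(L)/(-1877499) = (2*2409**3*(853 + 2409))/(-1877499) = (2*13980103929*3262)*(-1/1877499) = 91206198032796*(-1/1877499) = -3378007334548/69537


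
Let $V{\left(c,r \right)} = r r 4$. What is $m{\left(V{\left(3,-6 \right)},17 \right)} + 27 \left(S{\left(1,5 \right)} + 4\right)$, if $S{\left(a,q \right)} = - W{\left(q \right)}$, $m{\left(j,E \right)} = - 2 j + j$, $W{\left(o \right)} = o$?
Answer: $-171$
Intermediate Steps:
$V{\left(c,r \right)} = 4 r^{2}$ ($V{\left(c,r \right)} = r^{2} \cdot 4 = 4 r^{2}$)
$m{\left(j,E \right)} = - j$
$S{\left(a,q \right)} = - q$
$m{\left(V{\left(3,-6 \right)},17 \right)} + 27 \left(S{\left(1,5 \right)} + 4\right) = - 4 \left(-6\right)^{2} + 27 \left(\left(-1\right) 5 + 4\right) = - 4 \cdot 36 + 27 \left(-5 + 4\right) = \left(-1\right) 144 + 27 \left(-1\right) = -144 - 27 = -171$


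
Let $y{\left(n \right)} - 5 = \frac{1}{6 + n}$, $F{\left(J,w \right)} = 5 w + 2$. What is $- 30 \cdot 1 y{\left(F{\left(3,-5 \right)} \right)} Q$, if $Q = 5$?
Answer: $- \frac{12600}{17} \approx -741.18$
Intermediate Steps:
$F{\left(J,w \right)} = 2 + 5 w$
$y{\left(n \right)} = 5 + \frac{1}{6 + n}$
$- 30 \cdot 1 y{\left(F{\left(3,-5 \right)} \right)} Q = - 30 \cdot 1 \frac{31 + 5 \left(2 + 5 \left(-5\right)\right)}{6 + \left(2 + 5 \left(-5\right)\right)} 5 = - 30 \cdot 1 \frac{31 + 5 \left(2 - 25\right)}{6 + \left(2 - 25\right)} 5 = - 30 \cdot 1 \frac{31 + 5 \left(-23\right)}{6 - 23} \cdot 5 = - 30 \cdot 1 \frac{31 - 115}{-17} \cdot 5 = - 30 \cdot 1 \left(\left(- \frac{1}{17}\right) \left(-84\right)\right) 5 = - 30 \cdot 1 \cdot \frac{84}{17} \cdot 5 = - 30 \cdot \frac{84}{17} \cdot 5 = \left(-30\right) \frac{420}{17} = - \frac{12600}{17}$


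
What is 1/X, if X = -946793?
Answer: -1/946793 ≈ -1.0562e-6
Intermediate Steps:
1/X = 1/(-946793) = -1/946793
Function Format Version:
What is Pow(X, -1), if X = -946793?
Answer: Rational(-1, 946793) ≈ -1.0562e-6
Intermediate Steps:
Pow(X, -1) = Pow(-946793, -1) = Rational(-1, 946793)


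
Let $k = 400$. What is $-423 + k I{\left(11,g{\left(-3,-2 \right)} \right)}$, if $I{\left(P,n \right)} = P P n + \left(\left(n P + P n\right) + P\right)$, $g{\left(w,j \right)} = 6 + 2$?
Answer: $461577$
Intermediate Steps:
$g{\left(w,j \right)} = 8$
$I{\left(P,n \right)} = P + n P^{2} + 2 P n$ ($I{\left(P,n \right)} = P^{2} n + \left(\left(P n + P n\right) + P\right) = n P^{2} + \left(2 P n + P\right) = n P^{2} + \left(P + 2 P n\right) = P + n P^{2} + 2 P n$)
$-423 + k I{\left(11,g{\left(-3,-2 \right)} \right)} = -423 + 400 \cdot 11 \left(1 + 2 \cdot 8 + 11 \cdot 8\right) = -423 + 400 \cdot 11 \left(1 + 16 + 88\right) = -423 + 400 \cdot 11 \cdot 105 = -423 + 400 \cdot 1155 = -423 + 462000 = 461577$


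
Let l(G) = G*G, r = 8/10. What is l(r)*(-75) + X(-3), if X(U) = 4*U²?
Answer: -12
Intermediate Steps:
r = ⅘ (r = 8*(⅒) = ⅘ ≈ 0.80000)
l(G) = G²
l(r)*(-75) + X(-3) = (⅘)²*(-75) + 4*(-3)² = (16/25)*(-75) + 4*9 = -48 + 36 = -12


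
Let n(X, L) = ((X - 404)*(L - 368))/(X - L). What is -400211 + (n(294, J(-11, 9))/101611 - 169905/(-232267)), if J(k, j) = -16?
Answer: -292804775697036704/731627346247 ≈ -4.0021e+5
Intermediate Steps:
n(X, L) = (-404 + X)*(-368 + L)/(X - L) (n(X, L) = ((-404 + X)*(-368 + L))/(X - L) = (-404 + X)*(-368 + L)/(X - L))
-400211 + (n(294, J(-11, 9))/101611 - 169905/(-232267)) = -400211 + (((-148672 + 368*294 + 404*(-16) - 1*(-16)*294)/(-16 - 1*294))/101611 - 169905/(-232267)) = -400211 + (((-148672 + 108192 - 6464 + 4704)/(-16 - 294))*(1/101611) - 169905*(-1/232267)) = -400211 + ((-42240/(-310))*(1/101611) + 169905/232267) = -400211 + (-1/310*(-42240)*(1/101611) + 169905/232267) = -400211 + ((4224/31)*(1/101611) + 169905/232267) = -400211 + (4224/3149941 + 169905/232267) = -400211 + 536171821413/731627346247 = -292804775697036704/731627346247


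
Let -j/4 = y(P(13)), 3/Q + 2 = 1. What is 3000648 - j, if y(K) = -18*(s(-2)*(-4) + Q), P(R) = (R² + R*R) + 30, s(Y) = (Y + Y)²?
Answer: 3005472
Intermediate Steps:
Q = -3 (Q = 3/(-2 + 1) = 3/(-1) = 3*(-1) = -3)
s(Y) = 4*Y² (s(Y) = (2*Y)² = 4*Y²)
P(R) = 30 + 2*R² (P(R) = (R² + R²) + 30 = 2*R² + 30 = 30 + 2*R²)
y(K) = 1206 (y(K) = -18*((4*(-2)²)*(-4) - 3) = -18*((4*4)*(-4) - 3) = -18*(16*(-4) - 3) = -18*(-64 - 3) = -18*(-67) = 1206)
j = -4824 (j = -4*1206 = -4824)
3000648 - j = 3000648 - 1*(-4824) = 3000648 + 4824 = 3005472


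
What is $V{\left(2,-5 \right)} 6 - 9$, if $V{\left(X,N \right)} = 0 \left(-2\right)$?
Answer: $-9$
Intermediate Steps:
$V{\left(X,N \right)} = 0$
$V{\left(2,-5 \right)} 6 - 9 = 0 \cdot 6 - 9 = 0 - 9 = -9$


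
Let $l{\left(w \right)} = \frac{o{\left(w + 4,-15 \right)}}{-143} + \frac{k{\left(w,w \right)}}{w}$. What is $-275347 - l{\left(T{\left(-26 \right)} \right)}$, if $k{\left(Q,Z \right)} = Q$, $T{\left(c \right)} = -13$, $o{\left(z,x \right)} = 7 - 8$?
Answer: $- \frac{39374765}{143} \approx -2.7535 \cdot 10^{5}$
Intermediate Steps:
$o{\left(z,x \right)} = -1$ ($o{\left(z,x \right)} = 7 - 8 = -1$)
$l{\left(w \right)} = \frac{144}{143}$ ($l{\left(w \right)} = - \frac{1}{-143} + \frac{w}{w} = \left(-1\right) \left(- \frac{1}{143}\right) + 1 = \frac{1}{143} + 1 = \frac{144}{143}$)
$-275347 - l{\left(T{\left(-26 \right)} \right)} = -275347 - \frac{144}{143} = - \frac{39374765}{143}$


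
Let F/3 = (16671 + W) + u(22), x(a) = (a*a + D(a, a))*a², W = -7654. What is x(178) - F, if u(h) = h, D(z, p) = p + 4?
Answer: 1009615227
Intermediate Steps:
D(z, p) = 4 + p
x(a) = a²*(4 + a + a²) (x(a) = (a*a + (4 + a))*a² = (a² + (4 + a))*a² = (4 + a + a²)*a² = a²*(4 + a + a²))
F = 27117 (F = 3*((16671 - 7654) + 22) = 3*(9017 + 22) = 3*9039 = 27117)
x(178) - F = 178²*(4 + 178 + 178²) - 1*27117 = 31684*(4 + 178 + 31684) - 27117 = 31684*31866 - 27117 = 1009642344 - 27117 = 1009615227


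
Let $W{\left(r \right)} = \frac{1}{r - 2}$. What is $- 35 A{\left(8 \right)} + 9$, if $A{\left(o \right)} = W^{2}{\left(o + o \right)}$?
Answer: $\frac{247}{28} \approx 8.8214$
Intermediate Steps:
$W{\left(r \right)} = \frac{1}{-2 + r}$
$A{\left(o \right)} = \frac{1}{\left(-2 + 2 o\right)^{2}}$ ($A{\left(o \right)} = \left(\frac{1}{-2 + \left(o + o\right)}\right)^{2} = \left(\frac{1}{-2 + 2 o}\right)^{2} = \frac{1}{\left(-2 + 2 o\right)^{2}}$)
$- 35 A{\left(8 \right)} + 9 = - 35 \frac{1}{4 \left(-1 + 8\right)^{2}} + 9 = - 35 \frac{1}{4 \cdot 49} + 9 = - 35 \cdot \frac{1}{4} \cdot \frac{1}{49} + 9 = \left(-35\right) \frac{1}{196} + 9 = - \frac{5}{28} + 9 = \frac{247}{28}$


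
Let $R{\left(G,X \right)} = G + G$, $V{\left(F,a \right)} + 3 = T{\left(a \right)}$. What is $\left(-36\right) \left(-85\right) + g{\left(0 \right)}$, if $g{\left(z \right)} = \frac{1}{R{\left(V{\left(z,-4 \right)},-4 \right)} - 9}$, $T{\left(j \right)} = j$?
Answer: $\frac{70379}{23} \approx 3060.0$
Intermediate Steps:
$V{\left(F,a \right)} = -3 + a$
$R{\left(G,X \right)} = 2 G$
$g{\left(z \right)} = - \frac{1}{23}$ ($g{\left(z \right)} = \frac{1}{2 \left(-3 - 4\right) - 9} = \frac{1}{2 \left(-7\right) - 9} = \frac{1}{-14 - 9} = \frac{1}{-23} = - \frac{1}{23}$)
$\left(-36\right) \left(-85\right) + g{\left(0 \right)} = \left(-36\right) \left(-85\right) - \frac{1}{23} = 3060 - \frac{1}{23} = \frac{70379}{23}$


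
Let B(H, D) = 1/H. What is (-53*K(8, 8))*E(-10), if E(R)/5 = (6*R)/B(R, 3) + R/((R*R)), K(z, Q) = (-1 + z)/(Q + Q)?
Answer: -2225629/32 ≈ -69551.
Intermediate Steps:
K(z, Q) = (-1 + z)/(2*Q) (K(z, Q) = (-1 + z)/((2*Q)) = (-1 + z)*(1/(2*Q)) = (-1 + z)/(2*Q))
E(R) = 5/R + 30*R**2 (E(R) = 5*((6*R)/(1/R) + R/((R*R))) = 5*((6*R)*R + R/(R**2)) = 5*(6*R**2 + R/R**2) = 5*(6*R**2 + 1/R) = 5*(1/R + 6*R**2) = 5/R + 30*R**2)
(-53*K(8, 8))*E(-10) = (-53*(-1 + 8)/(2*8))*(5*(1 + 6*(-10)**3)/(-10)) = (-53*7/(2*8))*(5*(-1/10)*(1 + 6*(-1000))) = (-53*7/16)*(5*(-1/10)*(1 - 6000)) = -1855*(-1)*(-5999)/(16*10) = -371/16*5999/2 = -2225629/32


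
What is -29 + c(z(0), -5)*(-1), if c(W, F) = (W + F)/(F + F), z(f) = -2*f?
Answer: -59/2 ≈ -29.500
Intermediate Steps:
c(W, F) = (F + W)/(2*F) (c(W, F) = (F + W)/((2*F)) = (F + W)*(1/(2*F)) = (F + W)/(2*F))
-29 + c(z(0), -5)*(-1) = -29 + ((½)*(-5 - 2*0)/(-5))*(-1) = -29 + ((½)*(-⅕)*(-5 + 0))*(-1) = -29 + ((½)*(-⅕)*(-5))*(-1) = -29 + (½)*(-1) = -29 - ½ = -59/2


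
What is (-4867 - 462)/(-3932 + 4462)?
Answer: -5329/530 ≈ -10.055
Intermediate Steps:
(-4867 - 462)/(-3932 + 4462) = -5329/530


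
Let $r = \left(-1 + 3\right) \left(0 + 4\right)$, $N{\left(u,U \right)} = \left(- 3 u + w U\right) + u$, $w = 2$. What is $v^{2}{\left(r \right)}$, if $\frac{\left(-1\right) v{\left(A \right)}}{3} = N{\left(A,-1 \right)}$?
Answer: $2916$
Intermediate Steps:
$N{\left(u,U \right)} = - 2 u + 2 U$ ($N{\left(u,U \right)} = \left(- 3 u + 2 U\right) + u = - 2 u + 2 U$)
$r = 8$ ($r = 2 \cdot 4 = 8$)
$v{\left(A \right)} = 6 + 6 A$ ($v{\left(A \right)} = - 3 \left(- 2 A + 2 \left(-1\right)\right) = - 3 \left(- 2 A - 2\right) = - 3 \left(-2 - 2 A\right) = 6 + 6 A$)
$v^{2}{\left(r \right)} = \left(6 + 6 \cdot 8\right)^{2} = \left(6 + 48\right)^{2} = 54^{2} = 2916$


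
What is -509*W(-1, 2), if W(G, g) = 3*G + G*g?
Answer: 2545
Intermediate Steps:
-509*W(-1, 2) = -(-509)*(3 + 2) = -(-509)*5 = -509*(-5) = 2545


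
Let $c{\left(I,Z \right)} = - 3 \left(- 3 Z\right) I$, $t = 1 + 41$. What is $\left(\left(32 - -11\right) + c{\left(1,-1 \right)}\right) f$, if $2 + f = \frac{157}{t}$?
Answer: $\frac{1241}{21} \approx 59.095$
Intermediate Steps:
$t = 42$
$f = \frac{73}{42}$ ($f = -2 + \frac{157}{42} = \frac{73}{42} \approx 1.7381$)
$c{\left(I,Z \right)} = 9 I Z$ ($c{\left(I,Z \right)} = 9 Z I = 9 I Z$)
$\left(\left(32 - -11\right) + c{\left(1,-1 \right)}\right) f = \left(\left(32 - -11\right) + 9 \cdot 1 \left(-1\right)\right) \frac{73}{42} = \left(\left(32 + 11\right) - 9\right) \frac{73}{42} = \left(43 - 9\right) \frac{73}{42} = 34 \cdot \frac{73}{42} = \frac{1241}{21}$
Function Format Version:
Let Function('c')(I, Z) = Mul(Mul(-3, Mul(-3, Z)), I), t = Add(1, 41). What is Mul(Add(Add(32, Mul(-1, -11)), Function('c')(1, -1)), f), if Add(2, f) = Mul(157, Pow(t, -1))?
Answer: Rational(1241, 21) ≈ 59.095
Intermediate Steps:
t = 42
f = Rational(73, 42) (f = Add(-2, Mul(157, Pow(42, -1))) = Add(-2, Mul(157, Rational(1, 42))) = Add(-2, Rational(157, 42)) = Rational(73, 42) ≈ 1.7381)
Function('c')(I, Z) = Mul(9, I, Z) (Function('c')(I, Z) = Mul(Mul(9, Z), I) = Mul(9, I, Z))
Mul(Add(Add(32, Mul(-1, -11)), Function('c')(1, -1)), f) = Mul(Add(Add(32, Mul(-1, -11)), Mul(9, 1, -1)), Rational(73, 42)) = Mul(Add(Add(32, 11), -9), Rational(73, 42)) = Mul(Add(43, -9), Rational(73, 42)) = Mul(34, Rational(73, 42)) = Rational(1241, 21)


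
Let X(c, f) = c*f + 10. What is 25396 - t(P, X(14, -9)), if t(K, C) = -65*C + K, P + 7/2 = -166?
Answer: 36051/2 ≈ 18026.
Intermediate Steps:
X(c, f) = 10 + c*f
P = -339/2 (P = -7/2 - 166 = -339/2 ≈ -169.50)
t(K, C) = K - 65*C
25396 - t(P, X(14, -9)) = 25396 - (-339/2 - 65*(10 + 14*(-9))) = 25396 - (-339/2 - 65*(10 - 126)) = 25396 - (-339/2 - 65*(-116)) = 25396 - (-339/2 + 7540) = 25396 - 1*14741/2 = 25396 - 14741/2 = 36051/2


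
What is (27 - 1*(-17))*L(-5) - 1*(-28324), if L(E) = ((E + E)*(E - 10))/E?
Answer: 27004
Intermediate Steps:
L(E) = -20 + 2*E (L(E) = ((2*E)*(-10 + E))/E = (2*E*(-10 + E))/E = -20 + 2*E)
(27 - 1*(-17))*L(-5) - 1*(-28324) = (27 - 1*(-17))*(-20 + 2*(-5)) - 1*(-28324) = (27 + 17)*(-20 - 10) + 28324 = 44*(-30) + 28324 = -1320 + 28324 = 27004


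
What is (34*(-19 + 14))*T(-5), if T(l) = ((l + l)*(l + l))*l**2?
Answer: -425000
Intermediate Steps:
T(l) = 4*l**4 (T(l) = ((2*l)*(2*l))*l**2 = (4*l**2)*l**2 = 4*l**4)
(34*(-19 + 14))*T(-5) = (34*(-19 + 14))*(4*(-5)**4) = (34*(-5))*(4*625) = -170*2500 = -425000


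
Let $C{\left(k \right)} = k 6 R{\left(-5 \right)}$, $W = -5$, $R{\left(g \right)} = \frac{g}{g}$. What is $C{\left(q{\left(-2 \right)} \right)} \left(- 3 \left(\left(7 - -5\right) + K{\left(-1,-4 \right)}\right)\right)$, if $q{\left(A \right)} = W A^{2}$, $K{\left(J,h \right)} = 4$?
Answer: $5760$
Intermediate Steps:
$R{\left(g \right)} = 1$
$q{\left(A \right)} = - 5 A^{2}$
$C{\left(k \right)} = 6 k$ ($C{\left(k \right)} = k 6 \cdot 1 = 6 k 1 = 6 k$)
$C{\left(q{\left(-2 \right)} \right)} \left(- 3 \left(\left(7 - -5\right) + K{\left(-1,-4 \right)}\right)\right) = 6 \left(- 5 \left(-2\right)^{2}\right) \left(- 3 \left(\left(7 - -5\right) + 4\right)\right) = 6 \left(\left(-5\right) 4\right) \left(- 3 \left(\left(7 + 5\right) + 4\right)\right) = 6 \left(-20\right) \left(- 3 \left(12 + 4\right)\right) = - 120 \left(\left(-3\right) 16\right) = \left(-120\right) \left(-48\right) = 5760$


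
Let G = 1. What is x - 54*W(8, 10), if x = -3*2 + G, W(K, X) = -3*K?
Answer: 1291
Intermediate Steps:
x = -5 (x = -3*2 + 1 = -6 + 1 = -5)
x - 54*W(8, 10) = -5 - (-162)*8 = -5 - 54*(-24) = -5 + 1296 = 1291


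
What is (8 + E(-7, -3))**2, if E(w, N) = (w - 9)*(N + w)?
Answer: 28224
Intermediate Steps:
E(w, N) = (-9 + w)*(N + w)
(8 + E(-7, -3))**2 = (8 + ((-7)**2 - 9*(-3) - 9*(-7) - 3*(-7)))**2 = (8 + (49 + 27 + 63 + 21))**2 = (8 + 160)**2 = 168**2 = 28224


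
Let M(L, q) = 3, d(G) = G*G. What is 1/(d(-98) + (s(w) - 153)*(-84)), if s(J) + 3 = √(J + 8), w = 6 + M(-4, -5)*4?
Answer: 811/18409636 + 3*√26/18409636 ≈ 4.4884e-5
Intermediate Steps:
d(G) = G²
w = 18 (w = 6 + 3*4 = 6 + 12 = 18)
s(J) = -3 + √(8 + J) (s(J) = -3 + √(J + 8) = -3 + √(8 + J))
1/(d(-98) + (s(w) - 153)*(-84)) = 1/((-98)² + ((-3 + √(8 + 18)) - 153)*(-84)) = 1/(9604 + ((-3 + √26) - 153)*(-84)) = 1/(9604 + (-156 + √26)*(-84)) = 1/(9604 + (13104 - 84*√26)) = 1/(22708 - 84*√26)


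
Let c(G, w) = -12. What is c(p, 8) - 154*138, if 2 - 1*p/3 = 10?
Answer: -21264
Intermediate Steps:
p = -24 (p = 6 - 3*10 = 6 - 30 = -24)
c(p, 8) - 154*138 = -12 - 154*138 = -12 - 21252 = -21264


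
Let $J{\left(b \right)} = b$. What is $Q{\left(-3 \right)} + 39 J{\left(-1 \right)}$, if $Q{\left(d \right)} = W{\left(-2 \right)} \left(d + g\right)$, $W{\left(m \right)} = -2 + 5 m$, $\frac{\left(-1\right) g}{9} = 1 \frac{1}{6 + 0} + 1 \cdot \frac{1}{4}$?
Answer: $42$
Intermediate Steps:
$g = - \frac{15}{4}$ ($g = - 9 \left(1 \frac{1}{6 + 0} + 1 \cdot \frac{1}{4}\right) = - 9 \left(1 \cdot \frac{1}{6} + 1 \cdot \frac{1}{4}\right) = - 9 \left(1 \cdot \frac{1}{6} + \frac{1}{4}\right) = - 9 \left(\frac{1}{6} + \frac{1}{4}\right) = \left(-9\right) \frac{5}{12} = - \frac{15}{4} \approx -3.75$)
$Q{\left(d \right)} = 45 - 12 d$ ($Q{\left(d \right)} = \left(-2 + 5 \left(-2\right)\right) \left(d - \frac{15}{4}\right) = \left(-2 - 10\right) \left(- \frac{15}{4} + d\right) = - 12 \left(- \frac{15}{4} + d\right) = 45 - 12 d$)
$Q{\left(-3 \right)} + 39 J{\left(-1 \right)} = \left(45 - -36\right) + 39 \left(-1\right) = \left(45 + 36\right) - 39 = 81 - 39 = 42$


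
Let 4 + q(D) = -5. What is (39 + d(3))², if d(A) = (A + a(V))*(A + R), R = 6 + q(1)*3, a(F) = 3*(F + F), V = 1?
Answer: 15129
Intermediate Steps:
q(D) = -9 (q(D) = -4 - 5 = -9)
a(F) = 6*F (a(F) = 3*(2*F) = 6*F)
R = -21 (R = 6 - 9*3 = 6 - 27 = -21)
d(A) = (-21 + A)*(6 + A) (d(A) = (A + 6*1)*(A - 21) = (A + 6)*(-21 + A) = (6 + A)*(-21 + A) = (-21 + A)*(6 + A))
(39 + d(3))² = (39 + (-126 + 3² - 15*3))² = (39 + (-126 + 9 - 45))² = (39 - 162)² = (-123)² = 15129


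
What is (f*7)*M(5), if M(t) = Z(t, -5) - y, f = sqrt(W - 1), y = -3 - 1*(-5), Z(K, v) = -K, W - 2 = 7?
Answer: -98*sqrt(2) ≈ -138.59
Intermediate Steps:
W = 9 (W = 2 + 7 = 9)
y = 2 (y = -3 + 5 = 2)
f = 2*sqrt(2) (f = sqrt(9 - 1) = sqrt(8) = 2*sqrt(2) ≈ 2.8284)
M(t) = -2 - t (M(t) = -t - 1*2 = -t - 2 = -2 - t)
(f*7)*M(5) = ((2*sqrt(2))*7)*(-2 - 1*5) = (14*sqrt(2))*(-2 - 5) = (14*sqrt(2))*(-7) = -98*sqrt(2)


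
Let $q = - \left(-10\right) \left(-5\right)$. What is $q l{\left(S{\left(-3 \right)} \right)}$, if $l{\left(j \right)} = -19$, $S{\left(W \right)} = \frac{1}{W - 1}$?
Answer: $950$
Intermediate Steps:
$S{\left(W \right)} = \frac{1}{-1 + W}$
$q = -50$ ($q = \left(-1\right) 50 = -50$)
$q l{\left(S{\left(-3 \right)} \right)} = \left(-50\right) \left(-19\right) = 950$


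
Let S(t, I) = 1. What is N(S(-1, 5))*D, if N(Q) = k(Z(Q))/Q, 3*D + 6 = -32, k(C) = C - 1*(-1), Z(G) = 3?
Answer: -152/3 ≈ -50.667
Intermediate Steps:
k(C) = 1 + C (k(C) = C + 1 = 1 + C)
D = -38/3 (D = -2 + (⅓)*(-32) = -2 - 32/3 = -38/3 ≈ -12.667)
N(Q) = 4/Q (N(Q) = (1 + 3)/Q = 4/Q)
N(S(-1, 5))*D = (4/1)*(-38/3) = (4*1)*(-38/3) = 4*(-38/3) = -152/3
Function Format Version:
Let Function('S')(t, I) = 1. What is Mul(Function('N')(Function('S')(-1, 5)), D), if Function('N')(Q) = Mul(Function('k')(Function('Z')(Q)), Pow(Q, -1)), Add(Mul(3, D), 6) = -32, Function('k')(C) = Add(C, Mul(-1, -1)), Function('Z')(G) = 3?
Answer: Rational(-152, 3) ≈ -50.667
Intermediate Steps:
Function('k')(C) = Add(1, C) (Function('k')(C) = Add(C, 1) = Add(1, C))
D = Rational(-38, 3) (D = Add(-2, Mul(Rational(1, 3), -32)) = Add(-2, Rational(-32, 3)) = Rational(-38, 3) ≈ -12.667)
Function('N')(Q) = Mul(4, Pow(Q, -1)) (Function('N')(Q) = Mul(Add(1, 3), Pow(Q, -1)) = Mul(4, Pow(Q, -1)))
Mul(Function('N')(Function('S')(-1, 5)), D) = Mul(Mul(4, Pow(1, -1)), Rational(-38, 3)) = Mul(Mul(4, 1), Rational(-38, 3)) = Mul(4, Rational(-38, 3)) = Rational(-152, 3)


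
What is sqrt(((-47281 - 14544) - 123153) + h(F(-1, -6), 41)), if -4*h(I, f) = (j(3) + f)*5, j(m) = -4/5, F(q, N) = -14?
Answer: I*sqrt(740113)/2 ≈ 430.15*I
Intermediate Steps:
j(m) = -4/5 (j(m) = -4*1/5 = -4/5)
h(I, f) = 1 - 5*f/4 (h(I, f) = -(-4/5 + f)*5/4 = -(-4 + 5*f)/4 = 1 - 5*f/4)
sqrt(((-47281 - 14544) - 123153) + h(F(-1, -6), 41)) = sqrt(((-47281 - 14544) - 123153) + (1 - 5/4*41)) = sqrt((-61825 - 123153) + (1 - 205/4)) = sqrt(-184978 - 201/4) = sqrt(-740113/4) = I*sqrt(740113)/2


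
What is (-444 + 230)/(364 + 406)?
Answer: -107/385 ≈ -0.27792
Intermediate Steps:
(-444 + 230)/(364 + 406) = -214/770 = -214*1/770 = -107/385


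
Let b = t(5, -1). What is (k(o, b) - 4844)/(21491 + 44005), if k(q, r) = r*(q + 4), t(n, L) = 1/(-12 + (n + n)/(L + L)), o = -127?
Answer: -82225/1113432 ≈ -0.073848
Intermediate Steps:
t(n, L) = 1/(-12 + n/L) (t(n, L) = 1/(-12 + (2*n)/((2*L))) = 1/(-12 + (2*n)*(1/(2*L))) = 1/(-12 + n/L))
b = -1/17 (b = -1/(5 - 12*(-1)) = -1/(5 + 12) = -1/17 ≈ -0.058824)
k(q, r) = r*(4 + q)
(k(o, b) - 4844)/(21491 + 44005) = (-(4 - 127)/17 - 4844)/(21491 + 44005) = (-1/17*(-123) - 4844)/65496 = (123/17 - 4844)*(1/65496) = -82225/17*1/65496 = -82225/1113432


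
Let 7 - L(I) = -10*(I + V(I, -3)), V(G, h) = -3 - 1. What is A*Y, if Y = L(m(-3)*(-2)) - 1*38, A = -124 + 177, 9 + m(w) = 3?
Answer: 2597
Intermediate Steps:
m(w) = -6 (m(w) = -9 + 3 = -6)
V(G, h) = -4
L(I) = -33 + 10*I (L(I) = 7 - (-10)*(I - 4) = 7 - (-10)*(-4 + I) = 7 - (40 - 10*I) = 7 + (-40 + 10*I) = -33 + 10*I)
A = 53
Y = 49 (Y = (-33 + 10*(-6*(-2))) - 1*38 = (-33 + 10*12) - 38 = (-33 + 120) - 38 = 87 - 38 = 49)
A*Y = 53*49 = 2597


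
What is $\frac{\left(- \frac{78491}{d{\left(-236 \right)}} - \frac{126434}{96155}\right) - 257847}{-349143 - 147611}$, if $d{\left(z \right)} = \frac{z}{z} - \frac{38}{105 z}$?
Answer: $\frac{401172432239021}{592720611215830} \approx 0.67683$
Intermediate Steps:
$d{\left(z \right)} = 1 - \frac{38}{105 z}$ ($d{\left(z \right)} = 1 - 38 \frac{1}{105 z} = 1 - \frac{38}{105 z}$)
$\frac{\left(- \frac{78491}{d{\left(-236 \right)}} - \frac{126434}{96155}\right) - 257847}{-349143 - 147611} = \frac{\left(- \frac{78491}{\frac{1}{-236} \left(- \frac{38}{105} - 236\right)} - \frac{126434}{96155}\right) - 257847}{-349143 - 147611} = \frac{\left(- \frac{78491}{\left(- \frac{1}{236}\right) \left(- \frac{24818}{105}\right)} - \frac{126434}{96155}\right) - 257847}{-496754} = \left(\left(- \frac{78491}{\frac{12409}{12390}} - \frac{126434}{96155}\right) - 257847\right) \left(- \frac{1}{496754}\right) = \left(\left(\left(-78491\right) \frac{12390}{12409} - \frac{126434}{96155}\right) - 257847\right) \left(- \frac{1}{496754}\right) = \left(\left(- \frac{972503490}{12409} - \frac{126434}{96155}\right) - 257847\right) \left(- \frac{1}{496754}\right) = \left(- \frac{93512642000456}{1193187395} - 257847\right) \left(- \frac{1}{496754}\right) = \left(- \frac{401172432239021}{1193187395}\right) \left(- \frac{1}{496754}\right) = \frac{401172432239021}{592720611215830}$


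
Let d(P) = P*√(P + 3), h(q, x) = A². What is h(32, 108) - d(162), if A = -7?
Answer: 49 - 162*√165 ≈ -2031.9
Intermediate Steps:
h(q, x) = 49 (h(q, x) = (-7)² = 49)
d(P) = P*√(3 + P)
h(32, 108) - d(162) = 49 - 162*√(3 + 162) = 49 - 162*√165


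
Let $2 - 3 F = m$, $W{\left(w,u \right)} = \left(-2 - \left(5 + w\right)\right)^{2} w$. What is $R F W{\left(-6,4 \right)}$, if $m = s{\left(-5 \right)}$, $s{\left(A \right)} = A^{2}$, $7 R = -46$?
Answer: $- \frac{2116}{7} \approx -302.29$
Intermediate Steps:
$R = - \frac{46}{7}$ ($R = \frac{1}{7} \left(-46\right) = - \frac{46}{7} \approx -6.5714$)
$m = 25$ ($m = \left(-5\right)^{2} = 25$)
$W{\left(w,u \right)} = w \left(-7 - w\right)^{2}$ ($W{\left(w,u \right)} = \left(-7 - w\right)^{2} w = w \left(-7 - w\right)^{2}$)
$F = - \frac{23}{3}$ ($F = \frac{2}{3} - \frac{25}{3} = - \frac{23}{3} \approx -7.6667$)
$R F W{\left(-6,4 \right)} = \left(- \frac{46}{7}\right) \left(- \frac{23}{3}\right) \left(- 6 \left(7 - 6\right)^{2}\right) = \frac{1058 \left(- 6 \cdot 1^{2}\right)}{21} = \frac{1058 \left(\left(-6\right) 1\right)}{21} = \frac{1058}{21} \left(-6\right) = - \frac{2116}{7}$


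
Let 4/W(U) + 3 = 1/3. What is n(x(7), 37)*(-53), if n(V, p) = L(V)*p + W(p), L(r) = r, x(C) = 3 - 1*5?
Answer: 8003/2 ≈ 4001.5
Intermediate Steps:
x(C) = -2 (x(C) = 3 - 5 = -2)
W(U) = -3/2 (W(U) = 4/(-3 + 1/3) = 4/(-8/3) = 4*(-3/8) = -3/2)
n(V, p) = -3/2 + V*p (n(V, p) = V*p - 3/2 = -3/2 + V*p)
n(x(7), 37)*(-53) = (-3/2 - 2*37)*(-53) = (-3/2 - 74)*(-53) = -151/2*(-53) = 8003/2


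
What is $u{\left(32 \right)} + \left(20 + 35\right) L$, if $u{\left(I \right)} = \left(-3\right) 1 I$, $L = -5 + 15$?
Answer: $454$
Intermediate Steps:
$L = 10$
$u{\left(I \right)} = - 3 I$
$u{\left(32 \right)} + \left(20 + 35\right) L = \left(-3\right) 32 + \left(20 + 35\right) 10 = -96 + 55 \cdot 10 = -96 + 550 = 454$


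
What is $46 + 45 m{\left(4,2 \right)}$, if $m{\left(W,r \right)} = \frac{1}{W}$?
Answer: $\frac{229}{4} \approx 57.25$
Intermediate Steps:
$46 + 45 m{\left(4,2 \right)} = 46 + \frac{45}{4} = \frac{229}{4}$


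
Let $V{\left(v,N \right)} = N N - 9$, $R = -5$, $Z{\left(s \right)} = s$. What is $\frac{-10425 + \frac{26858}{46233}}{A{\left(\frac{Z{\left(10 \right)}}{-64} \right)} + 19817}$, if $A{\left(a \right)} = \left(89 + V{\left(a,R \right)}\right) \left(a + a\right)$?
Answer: $- \frac{7711234672}{14634917451} \approx -0.52691$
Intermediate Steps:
$V{\left(v,N \right)} = -9 + N^{2}$ ($V{\left(v,N \right)} = N^{2} - 9 = -9 + N^{2}$)
$A{\left(a \right)} = 210 a$ ($A{\left(a \right)} = \left(89 - \left(9 - \left(-5\right)^{2}\right)\right) \left(a + a\right) = \left(89 + \left(-9 + 25\right)\right) 2 a = \left(89 + 16\right) 2 a = 105 \cdot 2 a = 210 a$)
$\frac{-10425 + \frac{26858}{46233}}{A{\left(\frac{Z{\left(10 \right)}}{-64} \right)} + 19817} = \frac{-10425 + \frac{26858}{46233}}{210 \frac{10}{-64} + 19817} = \frac{-10425 + 26858 \cdot \frac{1}{46233}}{210 \cdot 10 \left(- \frac{1}{64}\right) + 19817} = \frac{-10425 + \frac{26858}{46233}}{210 \left(- \frac{5}{32}\right) + 19817} = - \frac{481952167}{46233 \left(- \frac{525}{16} + 19817\right)} = - \frac{481952167}{46233 \cdot \frac{316547}{16}} = \left(- \frac{481952167}{46233}\right) \frac{16}{316547} = - \frac{7711234672}{14634917451}$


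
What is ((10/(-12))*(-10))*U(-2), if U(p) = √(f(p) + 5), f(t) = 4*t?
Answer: 25*I*√3/3 ≈ 14.434*I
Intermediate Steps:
U(p) = √(5 + 4*p) (U(p) = √(4*p + 5) = √(5 + 4*p))
((10/(-12))*(-10))*U(-2) = ((10/(-12))*(-10))*√(5 + 4*(-2)) = ((10*(-1/12))*(-10))*√(5 - 8) = (-⅚*(-10))*√(-3) = 25*(I*√3)/3 = 25*I*√3/3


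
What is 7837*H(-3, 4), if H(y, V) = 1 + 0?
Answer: 7837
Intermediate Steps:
H(y, V) = 1
7837*H(-3, 4) = 7837*1 = 7837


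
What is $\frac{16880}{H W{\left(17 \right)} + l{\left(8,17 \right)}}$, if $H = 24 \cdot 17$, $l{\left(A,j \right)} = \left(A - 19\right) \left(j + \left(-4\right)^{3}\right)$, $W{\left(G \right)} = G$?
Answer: $\frac{16880}{7453} \approx 2.2649$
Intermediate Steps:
$l{\left(A,j \right)} = \left(-64 + j\right) \left(-19 + A\right)$ ($l{\left(A,j \right)} = \left(-19 + A\right) \left(j - 64\right) = \left(-19 + A\right) \left(-64 + j\right) = \left(-64 + j\right) \left(-19 + A\right)$)
$H = 408$
$\frac{16880}{H W{\left(17 \right)} + l{\left(8,17 \right)}} = \frac{16880}{408 \cdot 17 + \left(1216 - 512 - 323 + 8 \cdot 17\right)} = \frac{16880}{6936 + \left(1216 - 512 - 323 + 136\right)} = \frac{16880}{6936 + 517} = \frac{16880}{7453}$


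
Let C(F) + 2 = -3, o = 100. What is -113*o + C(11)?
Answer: -11305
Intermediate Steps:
C(F) = -5 (C(F) = -2 - 3 = -5)
-113*o + C(11) = -113*100 - 5 = -11300 - 5 = -11305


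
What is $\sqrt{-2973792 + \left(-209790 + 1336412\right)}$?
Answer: $13 i \sqrt{10930} \approx 1359.1 i$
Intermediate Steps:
$\sqrt{-2973792 + \left(-209790 + 1336412\right)} = \sqrt{-2973792 + 1126622} = \sqrt{-1847170} = 13 i \sqrt{10930}$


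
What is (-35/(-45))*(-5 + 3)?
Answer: -14/9 ≈ -1.5556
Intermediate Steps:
(-35/(-45))*(-5 + 3) = -35*(-1/45)*(-2) = (7/9)*(-2) = -14/9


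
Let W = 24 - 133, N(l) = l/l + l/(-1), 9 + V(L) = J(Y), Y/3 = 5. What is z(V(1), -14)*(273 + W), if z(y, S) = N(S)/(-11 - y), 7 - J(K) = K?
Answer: 410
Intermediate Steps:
Y = 15 (Y = 3*5 = 15)
J(K) = 7 - K
V(L) = -17 (V(L) = -9 + (7 - 1*15) = -9 + (7 - 15) = -9 - 8 = -17)
N(l) = 1 - l (N(l) = 1 + l*(-1) = 1 - l)
W = -109
z(y, S) = (1 - S)/(-11 - y)
z(V(1), -14)*(273 + W) = ((-1 - 14)/(11 - 17))*(273 - 109) = (-15/(-6))*164 = -⅙*(-15)*164 = (5/2)*164 = 410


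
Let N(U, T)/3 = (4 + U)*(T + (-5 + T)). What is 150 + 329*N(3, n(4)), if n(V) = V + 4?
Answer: 76149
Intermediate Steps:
n(V) = 4 + V
N(U, T) = 3*(-5 + 2*T)*(4 + U) (N(U, T) = 3*((4 + U)*(T + (-5 + T))) = 3*((4 + U)*(-5 + 2*T)) = 3*((-5 + 2*T)*(4 + U)) = 3*(-5 + 2*T)*(4 + U))
150 + 329*N(3, n(4)) = 150 + 329*(-60 - 15*3 + 24*(4 + 4) + 6*(4 + 4)*3) = 150 + 329*(-60 - 45 + 24*8 + 6*8*3) = 150 + 329*(-60 - 45 + 192 + 144) = 150 + 329*231 = 150 + 75999 = 76149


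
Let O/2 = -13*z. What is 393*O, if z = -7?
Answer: 71526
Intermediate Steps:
O = 182 (O = 2*(-13*(-7)) = 2*91 = 182)
393*O = 393*182 = 71526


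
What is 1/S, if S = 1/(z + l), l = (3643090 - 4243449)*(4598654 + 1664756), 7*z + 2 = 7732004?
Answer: -26322054217328/7 ≈ -3.7603e+12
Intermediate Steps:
z = 7732002/7 (z = -2/7 + (⅐)*7732004 = -2/7 + 1104572 = 7732002/7 ≈ 1.1046e+6)
l = -3760294564190 (l = -600359*6263410 = -3760294564190)
S = -7/26322054217328 (S = 1/(7732002/7 - 3760294564190) = 1/(-26322054217328/7) = -7/26322054217328 ≈ -2.6594e-13)
1/S = 1/(-7/26322054217328) = -26322054217328/7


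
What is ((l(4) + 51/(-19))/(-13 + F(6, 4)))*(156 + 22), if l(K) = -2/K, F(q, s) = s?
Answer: 10769/171 ≈ 62.977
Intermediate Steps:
((l(4) + 51/(-19))/(-13 + F(6, 4)))*(156 + 22) = ((-2/4 + 51/(-19))/(-13 + 4))*(156 + 22) = ((-2*1/4 + 51*(-1/19))/(-9))*178 = ((-1/2 - 51/19)*(-1/9))*178 = -121/38*(-1/9)*178 = (121/342)*178 = 10769/171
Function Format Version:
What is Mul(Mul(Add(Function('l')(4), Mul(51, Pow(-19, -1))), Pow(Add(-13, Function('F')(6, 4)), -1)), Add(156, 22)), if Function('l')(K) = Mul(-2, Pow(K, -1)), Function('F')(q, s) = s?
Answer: Rational(10769, 171) ≈ 62.977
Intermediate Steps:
Mul(Mul(Add(Function('l')(4), Mul(51, Pow(-19, -1))), Pow(Add(-13, Function('F')(6, 4)), -1)), Add(156, 22)) = Mul(Mul(Add(Mul(-2, Pow(4, -1)), Mul(51, Pow(-19, -1))), Pow(Add(-13, 4), -1)), Add(156, 22)) = Mul(Mul(Add(Mul(-2, Rational(1, 4)), Mul(51, Rational(-1, 19))), Pow(-9, -1)), 178) = Mul(Mul(Add(Rational(-1, 2), Rational(-51, 19)), Rational(-1, 9)), 178) = Mul(Mul(Rational(-121, 38), Rational(-1, 9)), 178) = Mul(Rational(121, 342), 178) = Rational(10769, 171)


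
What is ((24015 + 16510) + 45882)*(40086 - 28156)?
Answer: 1030835510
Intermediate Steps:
((24015 + 16510) + 45882)*(40086 - 28156) = (40525 + 45882)*11930 = 86407*11930 = 1030835510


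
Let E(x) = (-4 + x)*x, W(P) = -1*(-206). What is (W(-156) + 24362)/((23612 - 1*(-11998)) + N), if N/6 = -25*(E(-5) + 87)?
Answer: 12284/7905 ≈ 1.5540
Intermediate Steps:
W(P) = 206
E(x) = x*(-4 + x)
N = -19800 (N = 6*(-25*(-5*(-4 - 5) + 87)) = 6*(-25*(-5*(-9) + 87)) = 6*(-25*(45 + 87)) = 6*(-25*132) = 6*(-3300) = -19800)
(W(-156) + 24362)/((23612 - 1*(-11998)) + N) = (206 + 24362)/((23612 - 1*(-11998)) - 19800) = 24568/((23612 + 11998) - 19800) = 24568/(35610 - 19800) = 24568/15810 = 24568*(1/15810) = 12284/7905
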